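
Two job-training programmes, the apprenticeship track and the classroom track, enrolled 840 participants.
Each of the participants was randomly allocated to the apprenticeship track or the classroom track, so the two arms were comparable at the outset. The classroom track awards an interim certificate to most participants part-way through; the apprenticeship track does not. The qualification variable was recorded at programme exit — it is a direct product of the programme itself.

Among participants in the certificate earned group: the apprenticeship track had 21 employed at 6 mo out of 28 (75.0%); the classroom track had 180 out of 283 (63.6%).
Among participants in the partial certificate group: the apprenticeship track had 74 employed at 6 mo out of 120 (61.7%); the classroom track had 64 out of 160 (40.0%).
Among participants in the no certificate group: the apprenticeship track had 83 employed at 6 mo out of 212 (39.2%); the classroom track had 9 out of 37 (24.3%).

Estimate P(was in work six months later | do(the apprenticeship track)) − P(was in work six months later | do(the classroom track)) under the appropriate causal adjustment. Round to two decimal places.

Qualification attained during the programme lies on the pathway programme → qualification attained during the programme → outcome, so adjusting for it blocks the indirect effect. For the total causal effect of programme, use the unadjusted pooled rates.
The causal difference is the pooled difference: 0.494 − 0.527 = -0.033.

-0.03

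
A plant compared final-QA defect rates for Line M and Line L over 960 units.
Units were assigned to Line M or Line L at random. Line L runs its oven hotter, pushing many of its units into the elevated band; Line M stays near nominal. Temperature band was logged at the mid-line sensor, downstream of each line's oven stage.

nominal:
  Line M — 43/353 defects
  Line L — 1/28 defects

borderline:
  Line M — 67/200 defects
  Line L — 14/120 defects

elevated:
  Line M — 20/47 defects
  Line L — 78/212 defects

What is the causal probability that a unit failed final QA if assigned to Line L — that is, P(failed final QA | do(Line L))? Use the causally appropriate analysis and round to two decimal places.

0.26

In-process temperature band is recorded after the line and is itself shifted by it — it sits on the causal path from line to outcome. Conditioning on a mediator would strip out part of the effect we want; the pooled comparison gives the total causal effect.
So P(outcome | do(Line L)) is just the pooled rate for Line L: 93/360 = 0.258.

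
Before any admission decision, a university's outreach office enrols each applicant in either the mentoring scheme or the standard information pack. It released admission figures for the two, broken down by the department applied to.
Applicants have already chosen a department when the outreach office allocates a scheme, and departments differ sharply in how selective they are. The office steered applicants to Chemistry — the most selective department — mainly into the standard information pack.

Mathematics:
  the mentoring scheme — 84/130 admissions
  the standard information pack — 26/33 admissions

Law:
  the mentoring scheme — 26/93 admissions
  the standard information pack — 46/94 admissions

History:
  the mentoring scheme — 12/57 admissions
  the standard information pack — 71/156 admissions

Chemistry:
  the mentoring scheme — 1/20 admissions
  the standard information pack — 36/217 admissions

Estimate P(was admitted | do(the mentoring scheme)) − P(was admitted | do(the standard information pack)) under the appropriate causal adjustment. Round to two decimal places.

-0.18

Within every department level the standard information pack has the higher rate, yet pooled the mentoring scheme does — Simpson's reversal.
Department is set before the outreach scheme has any effect — it is not caused by the outreach scheme — and it independently drives the outcome. That makes it a confounder, so the causal comparison is within department levels.
Adjusting over the population distribution of department: 0.204·(0.646−0.788) + 0.234·(0.280−0.489) + 0.266·(0.211−0.455) + 0.296·(0.050−0.166) = -0.177.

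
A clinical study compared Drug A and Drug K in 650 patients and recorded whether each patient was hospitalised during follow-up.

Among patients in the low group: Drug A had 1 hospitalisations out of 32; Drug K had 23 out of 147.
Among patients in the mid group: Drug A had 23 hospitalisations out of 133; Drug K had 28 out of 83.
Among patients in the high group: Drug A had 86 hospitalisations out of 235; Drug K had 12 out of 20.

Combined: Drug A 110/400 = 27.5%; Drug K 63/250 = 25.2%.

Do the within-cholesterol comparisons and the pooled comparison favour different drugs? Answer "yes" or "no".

yes

Within each cholesterol level (low 3.1% vs 15.6%; mid 17.3% vs 33.7%; high 36.6% vs 60.0%), Drug A has the lower rate every time. Pooled: 27.5% vs 25.2% — Drug K has the lower rate overall. The two comparisons disagree.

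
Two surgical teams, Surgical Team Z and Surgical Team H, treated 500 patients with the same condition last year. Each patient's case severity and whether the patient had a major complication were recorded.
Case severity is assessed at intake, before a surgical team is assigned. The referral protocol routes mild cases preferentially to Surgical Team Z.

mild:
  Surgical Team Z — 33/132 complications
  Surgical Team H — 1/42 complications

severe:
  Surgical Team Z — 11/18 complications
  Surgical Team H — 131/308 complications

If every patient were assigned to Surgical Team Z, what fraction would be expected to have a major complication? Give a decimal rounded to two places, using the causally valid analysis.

0.49

Surgical Team H is lower inside every case severity stratum but Surgical Team Z is lower in aggregate. Whether to stratify depends on how case severity relates to the surgical team.
Case severity differs across surgical teams for reasons unrelated to any effect of the surgical team itself, and it separately predicts the outcome — a classic confounder. We must compare within case severity levels.
Standardising Surgical Team Z to the population case severity mix: 0.348·33/132 + 0.652·11/18 = 0.485.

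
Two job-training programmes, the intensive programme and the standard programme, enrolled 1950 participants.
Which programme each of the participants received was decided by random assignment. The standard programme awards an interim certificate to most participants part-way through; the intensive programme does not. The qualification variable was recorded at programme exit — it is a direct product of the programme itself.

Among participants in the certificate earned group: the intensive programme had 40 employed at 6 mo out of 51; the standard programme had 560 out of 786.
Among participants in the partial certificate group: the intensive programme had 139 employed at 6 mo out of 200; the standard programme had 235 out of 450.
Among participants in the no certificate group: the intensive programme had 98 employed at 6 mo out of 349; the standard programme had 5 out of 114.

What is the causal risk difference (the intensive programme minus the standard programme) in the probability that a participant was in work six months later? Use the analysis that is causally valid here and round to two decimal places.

-0.13

the intensive programme is higher inside every qualification attained during the programme stratum but the standard programme is higher in aggregate. Whether to stratify depends on how qualification attained during the programme relates to the programme.
Qualification attained during the programme lies on the pathway programme → qualification attained during the programme → outcome, so adjusting for it blocks the indirect effect. For the total causal effect of programme, use the unadjusted pooled rates.
The causal difference is the pooled difference: 0.462 − 0.593 = -0.131.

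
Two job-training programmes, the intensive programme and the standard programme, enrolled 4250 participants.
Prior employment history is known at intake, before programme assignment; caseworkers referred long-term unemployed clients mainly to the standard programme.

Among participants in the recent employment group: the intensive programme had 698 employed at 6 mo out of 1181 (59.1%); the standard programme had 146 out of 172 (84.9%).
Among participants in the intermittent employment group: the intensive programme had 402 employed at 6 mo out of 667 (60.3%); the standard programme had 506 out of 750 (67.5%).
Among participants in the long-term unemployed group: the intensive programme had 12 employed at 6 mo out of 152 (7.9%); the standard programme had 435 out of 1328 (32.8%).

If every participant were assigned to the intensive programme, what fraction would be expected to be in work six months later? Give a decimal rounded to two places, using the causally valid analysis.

the standard programme is higher inside every prior employment history stratum but the intensive programme is higher in aggregate. Whether to stratify depends on how prior employment history relates to the programme.
Prior employment history is set before the programme has any effect — it is not caused by the programme — and it independently drives the outcome. That makes it a confounder, so the causal comparison is within prior employment history levels.
Standardising the intensive programme to the population prior employment history mix: 0.318·698/1181 + 0.333·402/667 + 0.348·12/152 = 0.417.

0.42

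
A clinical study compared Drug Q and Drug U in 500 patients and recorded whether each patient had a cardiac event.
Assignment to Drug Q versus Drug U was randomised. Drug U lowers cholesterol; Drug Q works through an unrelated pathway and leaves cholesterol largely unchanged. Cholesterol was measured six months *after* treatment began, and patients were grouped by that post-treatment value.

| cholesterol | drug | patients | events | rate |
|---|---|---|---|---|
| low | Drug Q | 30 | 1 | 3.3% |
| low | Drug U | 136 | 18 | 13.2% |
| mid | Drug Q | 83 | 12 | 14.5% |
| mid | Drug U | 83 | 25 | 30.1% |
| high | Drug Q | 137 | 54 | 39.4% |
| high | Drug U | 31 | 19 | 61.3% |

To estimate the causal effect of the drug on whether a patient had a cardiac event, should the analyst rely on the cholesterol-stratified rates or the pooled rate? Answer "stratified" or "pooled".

Within every cholesterol level Drug Q has the lower rate, yet pooled Drug U does — Simpson's reversal.
Stratifying would compare drugs among patients the drugs themselves sorted into cholesterol groups — a form of selection on an intermediate. The unconditioned pooled rates give the total causal effect.
Pooled: Drug Q 26.8% vs Drug U 24.8%; Drug U is lower overall.

pooled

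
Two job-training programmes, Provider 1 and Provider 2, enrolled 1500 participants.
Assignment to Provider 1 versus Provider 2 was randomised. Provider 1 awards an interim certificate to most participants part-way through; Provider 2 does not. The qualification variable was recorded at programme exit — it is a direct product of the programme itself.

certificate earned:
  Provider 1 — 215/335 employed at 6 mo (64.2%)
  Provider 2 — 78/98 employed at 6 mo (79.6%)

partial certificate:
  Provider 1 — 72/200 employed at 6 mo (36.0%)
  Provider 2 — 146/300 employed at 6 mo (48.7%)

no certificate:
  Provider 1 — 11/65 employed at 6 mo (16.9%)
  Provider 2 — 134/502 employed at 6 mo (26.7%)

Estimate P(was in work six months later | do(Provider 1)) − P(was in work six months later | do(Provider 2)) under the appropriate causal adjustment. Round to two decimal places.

+0.10

Because the programme influences qualification attained during the programme, qualification attained during the programme is a post-treatment mediator, not a confounder. Stratifying on it would bias the estimate; the causal effect is the crude pooled difference.
The causal difference is the pooled difference: 0.497 − 0.398 = +0.099.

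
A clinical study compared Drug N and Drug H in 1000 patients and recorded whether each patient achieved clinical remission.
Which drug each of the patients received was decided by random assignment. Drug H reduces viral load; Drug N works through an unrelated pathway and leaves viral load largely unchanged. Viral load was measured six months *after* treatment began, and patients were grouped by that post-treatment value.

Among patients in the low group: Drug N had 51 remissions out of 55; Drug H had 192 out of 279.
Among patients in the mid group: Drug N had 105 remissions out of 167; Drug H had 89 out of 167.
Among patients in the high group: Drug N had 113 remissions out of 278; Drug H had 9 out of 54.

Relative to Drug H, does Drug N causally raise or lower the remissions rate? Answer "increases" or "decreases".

Viral load is downstream of the drug. One should not condition on a consequence of treatment, so the overall rates are the right comparison.
Pooled: Drug N 53.8% vs Drug H 58.0%; Drug H is higher overall.

decreases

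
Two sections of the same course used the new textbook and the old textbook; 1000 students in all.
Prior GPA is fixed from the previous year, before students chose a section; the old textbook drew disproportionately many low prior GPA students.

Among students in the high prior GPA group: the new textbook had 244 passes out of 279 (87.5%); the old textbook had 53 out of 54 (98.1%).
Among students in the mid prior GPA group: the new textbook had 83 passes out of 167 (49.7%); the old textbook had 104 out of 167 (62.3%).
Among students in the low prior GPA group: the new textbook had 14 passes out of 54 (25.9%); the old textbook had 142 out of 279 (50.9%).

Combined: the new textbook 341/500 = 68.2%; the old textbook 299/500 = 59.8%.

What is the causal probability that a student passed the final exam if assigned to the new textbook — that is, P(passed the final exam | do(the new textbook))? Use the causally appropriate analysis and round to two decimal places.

0.54

The stratified and pooled comparisons disagree (the old textbook wins within each prior GPA band; the new textbook wins overall), so the answer turns on the causal role of prior GPA band.
Prior GPA band satisfies the back-door criterion: it is not a descendant of the teaching method, and it blocks the spurious path from teaching method to outcome. Adjusting for it (i.e., using the within-prior GPA band rates) gives the causal effect.
Standardising the new textbook to the population prior GPA band mix: 0.333·244/279 + 0.334·83/167 + 0.333·14/54 = 0.544.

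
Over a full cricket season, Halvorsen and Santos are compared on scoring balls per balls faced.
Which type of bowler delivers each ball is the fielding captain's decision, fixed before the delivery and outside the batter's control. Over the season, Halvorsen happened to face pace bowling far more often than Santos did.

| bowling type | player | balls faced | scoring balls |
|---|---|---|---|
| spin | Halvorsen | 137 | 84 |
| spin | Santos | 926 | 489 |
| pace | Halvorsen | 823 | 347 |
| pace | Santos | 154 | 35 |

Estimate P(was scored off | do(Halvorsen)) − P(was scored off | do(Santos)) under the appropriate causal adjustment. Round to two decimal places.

The imbalance in bowling type arose from how balls faced were allocated, not from anything the player did; and bowling type independently affects the outcome. The pooled gap is confounded — condition on bowling type.
Adjusting over the population distribution of bowling type: 0.521·(0.613−0.528) + 0.479·(0.422−0.227) = +0.137.

+0.14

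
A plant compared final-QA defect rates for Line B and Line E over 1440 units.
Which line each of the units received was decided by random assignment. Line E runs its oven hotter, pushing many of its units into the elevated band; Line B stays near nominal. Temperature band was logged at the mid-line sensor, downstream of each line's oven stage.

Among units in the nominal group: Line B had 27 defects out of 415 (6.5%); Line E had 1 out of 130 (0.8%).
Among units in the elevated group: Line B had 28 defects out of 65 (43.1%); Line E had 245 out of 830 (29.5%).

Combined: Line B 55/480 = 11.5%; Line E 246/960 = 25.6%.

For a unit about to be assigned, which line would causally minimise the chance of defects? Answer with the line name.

Line B

Because the line influences in-process temperature band, in-process temperature band is a post-treatment mediator, not a confounder. Stratifying on it would bias the estimate; the causal effect is the crude pooled difference.
Pooled: Line B 11.5% vs Line E 25.6%; Line B is lower overall.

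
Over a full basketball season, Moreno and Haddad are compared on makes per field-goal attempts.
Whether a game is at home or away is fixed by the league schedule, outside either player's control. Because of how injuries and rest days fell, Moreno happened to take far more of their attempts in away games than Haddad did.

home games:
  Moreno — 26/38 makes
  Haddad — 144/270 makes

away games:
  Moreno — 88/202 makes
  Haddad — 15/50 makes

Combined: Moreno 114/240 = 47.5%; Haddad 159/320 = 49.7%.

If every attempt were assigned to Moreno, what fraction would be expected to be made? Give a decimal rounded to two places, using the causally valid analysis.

0.57

Moreno is higher inside every game venue stratum but Haddad is higher in aggregate. Whether to stratify depends on how game venue relates to the player.
Game venue satisfies the back-door criterion: it is not a descendant of the player, and it blocks the spurious path from player to outcome. Adjusting for it (i.e., using the within-game venue rates) gives the causal effect.
Standardising Moreno to the population game venue mix: 0.550·26/38 + 0.450·88/202 = 0.572.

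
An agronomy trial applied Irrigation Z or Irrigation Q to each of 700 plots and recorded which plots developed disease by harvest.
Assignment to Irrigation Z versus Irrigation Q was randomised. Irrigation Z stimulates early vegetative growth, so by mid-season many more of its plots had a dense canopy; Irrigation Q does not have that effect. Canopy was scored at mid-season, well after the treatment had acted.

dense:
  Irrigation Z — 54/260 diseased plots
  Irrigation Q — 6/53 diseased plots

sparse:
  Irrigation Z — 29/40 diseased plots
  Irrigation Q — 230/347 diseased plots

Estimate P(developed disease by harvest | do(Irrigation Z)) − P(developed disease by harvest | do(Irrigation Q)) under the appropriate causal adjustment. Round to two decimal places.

-0.31

The distribution of mid-season canopy is itself part of what the irrigation does — it is an intermediate outcome. Holding it fixed would remove that part of the effect; the total effect is the pooled difference.
The causal difference is the pooled difference: 0.277 − 0.590 = -0.313.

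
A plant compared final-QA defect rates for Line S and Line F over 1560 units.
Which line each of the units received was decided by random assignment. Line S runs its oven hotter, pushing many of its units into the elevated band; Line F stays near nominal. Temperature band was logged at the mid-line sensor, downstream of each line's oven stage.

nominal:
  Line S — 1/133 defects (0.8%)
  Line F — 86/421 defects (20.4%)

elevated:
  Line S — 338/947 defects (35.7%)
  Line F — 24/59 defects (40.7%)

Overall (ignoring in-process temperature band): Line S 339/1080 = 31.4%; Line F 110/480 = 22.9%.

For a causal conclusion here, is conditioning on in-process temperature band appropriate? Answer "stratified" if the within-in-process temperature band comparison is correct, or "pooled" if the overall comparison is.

The distribution of in-process temperature band is itself part of what the line does — it is an intermediate outcome. Holding it fixed would remove that part of the effect; the total effect is the pooled difference.
Pooled: Line S 31.4% vs Line F 22.9%; Line F is lower overall.

pooled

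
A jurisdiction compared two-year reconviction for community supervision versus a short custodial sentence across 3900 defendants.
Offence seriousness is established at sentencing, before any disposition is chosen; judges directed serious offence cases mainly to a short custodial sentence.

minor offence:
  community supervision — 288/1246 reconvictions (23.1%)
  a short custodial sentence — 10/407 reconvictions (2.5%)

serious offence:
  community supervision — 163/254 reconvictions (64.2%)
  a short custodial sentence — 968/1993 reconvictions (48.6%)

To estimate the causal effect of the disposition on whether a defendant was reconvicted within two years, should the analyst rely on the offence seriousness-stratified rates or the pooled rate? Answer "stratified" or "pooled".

a short custodial sentence is lower inside every offence seriousness stratum but community supervision is lower in aggregate. Whether to stratify depends on how offence seriousness relates to the disposition.
Offence seriousness differs across dispositions for reasons unrelated to any effect of the disposition itself, and it separately predicts the outcome — a classic confounder. We must compare within offence seriousness levels.
Within each level — minor offence: 23.1% vs 2.5%; serious offence: 64.2% vs 48.6% — a short custodial sentence is lower every time.

stratified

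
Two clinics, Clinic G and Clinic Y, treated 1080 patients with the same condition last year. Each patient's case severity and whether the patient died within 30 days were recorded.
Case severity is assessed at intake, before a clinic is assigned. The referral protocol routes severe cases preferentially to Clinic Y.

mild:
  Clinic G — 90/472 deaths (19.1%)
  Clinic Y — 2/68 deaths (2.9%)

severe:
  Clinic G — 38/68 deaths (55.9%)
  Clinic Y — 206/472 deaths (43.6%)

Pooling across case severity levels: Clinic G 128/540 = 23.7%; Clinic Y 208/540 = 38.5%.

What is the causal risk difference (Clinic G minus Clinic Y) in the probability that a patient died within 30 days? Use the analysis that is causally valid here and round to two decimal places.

+0.14

Nothing the clinic does changes case severity; the imbalance is an allocation artefact. With case severity also predicting the outcome, the pooled figure is confounded, and the within-stratum comparison is the causal one.
Adjusting over the population distribution of case severity: 0.500·(0.191−0.029) + 0.500·(0.559−0.436) = +0.142.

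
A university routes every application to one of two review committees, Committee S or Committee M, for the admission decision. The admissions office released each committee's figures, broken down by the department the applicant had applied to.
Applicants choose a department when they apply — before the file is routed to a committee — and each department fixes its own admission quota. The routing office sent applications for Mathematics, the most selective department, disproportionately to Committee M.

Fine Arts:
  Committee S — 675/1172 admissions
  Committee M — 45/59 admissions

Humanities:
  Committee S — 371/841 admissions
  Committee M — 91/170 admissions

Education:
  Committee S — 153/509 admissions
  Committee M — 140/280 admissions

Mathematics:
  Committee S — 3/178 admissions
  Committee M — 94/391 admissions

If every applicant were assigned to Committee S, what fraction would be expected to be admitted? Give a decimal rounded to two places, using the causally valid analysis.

Since department is a pre-existing factor (not a product of the review committee) and it affects the outcome on its own, it is a confounder. The stratified rates, not the pooled rate, identify the causal effect.
Standardising Committee S to the population department mix: 0.342·675/1172 + 0.281·371/841 + 0.219·153/509 + 0.158·3/178 = 0.389.

0.39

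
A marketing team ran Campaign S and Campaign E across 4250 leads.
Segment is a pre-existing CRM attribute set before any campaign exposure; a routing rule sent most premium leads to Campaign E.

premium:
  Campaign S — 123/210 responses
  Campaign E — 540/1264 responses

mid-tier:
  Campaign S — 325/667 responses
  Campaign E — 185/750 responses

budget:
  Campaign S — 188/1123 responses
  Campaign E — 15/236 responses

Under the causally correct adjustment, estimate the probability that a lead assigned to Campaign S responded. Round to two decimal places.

Campaign S is higher inside every customer segment stratum but Campaign E is higher in aggregate. Whether to stratify depends on how customer segment relates to the campaign.
The imbalance in customer segment arose from how leads were allocated, not from anything the campaign did; and customer segment independently affects the outcome. The pooled gap is confounded — condition on customer segment.
Standardising Campaign S to the population customer segment mix: 0.347·123/210 + 0.333·325/667 + 0.320·188/1123 = 0.419.

0.42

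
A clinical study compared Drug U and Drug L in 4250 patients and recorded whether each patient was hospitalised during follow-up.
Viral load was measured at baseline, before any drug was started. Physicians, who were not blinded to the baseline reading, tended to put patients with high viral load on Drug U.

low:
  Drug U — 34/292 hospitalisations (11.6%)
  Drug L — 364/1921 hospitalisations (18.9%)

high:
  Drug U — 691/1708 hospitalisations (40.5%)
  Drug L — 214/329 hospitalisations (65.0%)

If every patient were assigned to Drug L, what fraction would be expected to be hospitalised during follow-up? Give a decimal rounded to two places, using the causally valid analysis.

0.41

The viral load-specific comparison favours Drug U throughout, but the pooled figures favour Drug L. The question is whether to condition on viral load.
Viral load satisfies the back-door criterion: it is not a descendant of the drug, and it blocks the spurious path from drug to outcome. Adjusting for it (i.e., using the within-viral load rates) gives the causal effect.
Standardising Drug L to the population viral load mix: 0.521·364/1921 + 0.479·214/329 = 0.410.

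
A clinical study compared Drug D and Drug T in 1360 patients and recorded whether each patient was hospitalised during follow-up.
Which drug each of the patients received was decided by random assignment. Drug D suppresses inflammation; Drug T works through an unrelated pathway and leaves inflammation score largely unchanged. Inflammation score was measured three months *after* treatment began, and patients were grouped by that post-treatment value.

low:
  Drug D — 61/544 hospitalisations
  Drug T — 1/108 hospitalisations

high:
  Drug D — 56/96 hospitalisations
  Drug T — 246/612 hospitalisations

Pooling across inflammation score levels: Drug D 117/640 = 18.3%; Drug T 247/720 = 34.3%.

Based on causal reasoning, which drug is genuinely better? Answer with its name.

The stratified and pooled comparisons disagree (Drug T wins within each inflammation score; Drug D wins overall), so the answer turns on the causal role of inflammation score.
Inflammation score here is a post-treatment variable shaped by the drug; conditioning on it would introduce bias rather than remove it. The overall comparison is the causal one.
Pooled: Drug D 18.3% vs Drug T 34.3%; Drug D is lower overall.

Drug D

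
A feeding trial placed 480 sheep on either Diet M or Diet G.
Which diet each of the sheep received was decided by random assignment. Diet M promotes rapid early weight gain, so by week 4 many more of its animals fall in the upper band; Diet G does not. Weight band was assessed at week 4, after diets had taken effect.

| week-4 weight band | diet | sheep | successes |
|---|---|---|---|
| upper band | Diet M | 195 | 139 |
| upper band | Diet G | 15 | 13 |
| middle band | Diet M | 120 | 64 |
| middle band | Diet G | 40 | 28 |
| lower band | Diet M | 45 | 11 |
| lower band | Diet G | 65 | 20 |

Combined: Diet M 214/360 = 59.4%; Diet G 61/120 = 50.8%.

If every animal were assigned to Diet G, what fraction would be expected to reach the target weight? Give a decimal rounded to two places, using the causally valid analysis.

Because the diet influences week-4 weight band, week-4 weight band is a post-treatment mediator, not a confounder. Stratifying on it would bias the estimate; the causal effect is the crude pooled difference.
So P(outcome | do(Diet G)) is just the pooled rate for Diet G: 61/120 = 0.508.

0.51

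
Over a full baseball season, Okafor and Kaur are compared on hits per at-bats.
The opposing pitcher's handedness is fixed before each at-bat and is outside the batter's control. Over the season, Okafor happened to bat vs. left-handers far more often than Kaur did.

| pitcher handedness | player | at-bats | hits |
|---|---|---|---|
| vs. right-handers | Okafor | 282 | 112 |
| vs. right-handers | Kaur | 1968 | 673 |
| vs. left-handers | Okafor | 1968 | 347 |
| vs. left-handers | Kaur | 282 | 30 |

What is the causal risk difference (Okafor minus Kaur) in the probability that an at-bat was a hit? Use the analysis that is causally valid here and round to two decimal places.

Nothing the player does changes pitcher handedness; the imbalance is an allocation artefact. With pitcher handedness also predicting the outcome, the pooled figure is confounded, and the within-stratum comparison is the causal one.
Adjusting over the population distribution of pitcher handedness: 0.500·(0.397−0.342) + 0.500·(0.176−0.106) = +0.063.

+0.06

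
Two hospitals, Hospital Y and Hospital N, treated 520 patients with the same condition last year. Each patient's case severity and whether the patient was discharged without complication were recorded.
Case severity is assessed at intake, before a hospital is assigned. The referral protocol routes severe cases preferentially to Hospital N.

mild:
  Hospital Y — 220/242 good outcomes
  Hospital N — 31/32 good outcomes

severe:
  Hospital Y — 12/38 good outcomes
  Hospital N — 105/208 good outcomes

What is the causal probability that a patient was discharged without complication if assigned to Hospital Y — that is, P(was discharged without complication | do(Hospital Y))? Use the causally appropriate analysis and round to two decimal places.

The case severity-specific comparison favours Hospital N throughout, but the pooled figures favour Hospital Y. The question is whether to condition on case severity.
The imbalance in case severity arose from how patients were allocated, not from anything the hospital did; and case severity independently affects the outcome. The pooled gap is confounded — condition on case severity.
Standardising Hospital Y to the population case severity mix: 0.527·220/242 + 0.473·12/38 = 0.628.

0.63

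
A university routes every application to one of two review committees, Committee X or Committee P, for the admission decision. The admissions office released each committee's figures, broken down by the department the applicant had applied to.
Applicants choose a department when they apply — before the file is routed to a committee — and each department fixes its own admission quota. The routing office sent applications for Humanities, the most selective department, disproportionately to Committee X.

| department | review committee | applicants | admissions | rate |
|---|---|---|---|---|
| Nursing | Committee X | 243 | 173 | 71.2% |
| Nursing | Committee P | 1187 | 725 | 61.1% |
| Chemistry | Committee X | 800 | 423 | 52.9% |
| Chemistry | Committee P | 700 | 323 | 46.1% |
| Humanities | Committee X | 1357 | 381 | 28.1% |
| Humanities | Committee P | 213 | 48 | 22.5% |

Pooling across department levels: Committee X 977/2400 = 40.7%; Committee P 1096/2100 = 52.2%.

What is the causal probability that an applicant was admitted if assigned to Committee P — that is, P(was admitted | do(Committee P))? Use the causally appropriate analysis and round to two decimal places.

Nothing the review committee does changes department; the imbalance is an allocation artefact. With department also predicting the outcome, the pooled figure is confounded, and the within-stratum comparison is the causal one.
Standardising Committee P to the population department mix: 0.318·725/1187 + 0.333·323/700 + 0.349·48/213 = 0.427.

0.43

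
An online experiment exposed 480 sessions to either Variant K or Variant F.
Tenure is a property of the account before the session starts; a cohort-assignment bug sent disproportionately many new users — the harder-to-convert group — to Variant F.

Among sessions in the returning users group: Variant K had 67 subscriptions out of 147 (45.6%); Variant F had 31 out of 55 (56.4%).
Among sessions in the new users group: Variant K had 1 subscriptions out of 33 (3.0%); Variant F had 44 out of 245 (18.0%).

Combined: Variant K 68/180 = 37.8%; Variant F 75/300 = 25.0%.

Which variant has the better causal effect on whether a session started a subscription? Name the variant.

Variant F

Variant F is higher inside every user tenure stratum but Variant K is higher in aggregate. Whether to stratify depends on how user tenure relates to the variant.
User tenure satisfies the back-door criterion: it is not a descendant of the variant, and it blocks the spurious path from variant to outcome. Adjusting for it (i.e., using the within-user tenure rates) gives the causal effect.
Within each level — returning users: 45.6% vs 56.4%; new users: 3.0% vs 18.0% — Variant F is higher every time.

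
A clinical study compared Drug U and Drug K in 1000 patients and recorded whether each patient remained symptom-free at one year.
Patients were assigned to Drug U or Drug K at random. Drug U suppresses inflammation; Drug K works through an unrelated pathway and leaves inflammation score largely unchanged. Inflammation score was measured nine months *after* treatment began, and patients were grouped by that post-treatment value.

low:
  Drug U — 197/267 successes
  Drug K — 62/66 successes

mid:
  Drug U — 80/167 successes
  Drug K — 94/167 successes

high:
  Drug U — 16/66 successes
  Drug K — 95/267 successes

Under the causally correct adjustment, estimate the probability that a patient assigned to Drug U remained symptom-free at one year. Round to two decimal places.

0.59

Drug K is higher inside every inflammation score stratum but Drug U is higher in aggregate. Whether to stratify depends on how inflammation score relates to the drug.
The distribution of inflammation score is itself part of what the drug does — it is an intermediate outcome. Holding it fixed would remove that part of the effect; the total effect is the pooled difference.
So P(outcome | do(Drug U)) is just the pooled rate for Drug U: 293/500 = 0.586.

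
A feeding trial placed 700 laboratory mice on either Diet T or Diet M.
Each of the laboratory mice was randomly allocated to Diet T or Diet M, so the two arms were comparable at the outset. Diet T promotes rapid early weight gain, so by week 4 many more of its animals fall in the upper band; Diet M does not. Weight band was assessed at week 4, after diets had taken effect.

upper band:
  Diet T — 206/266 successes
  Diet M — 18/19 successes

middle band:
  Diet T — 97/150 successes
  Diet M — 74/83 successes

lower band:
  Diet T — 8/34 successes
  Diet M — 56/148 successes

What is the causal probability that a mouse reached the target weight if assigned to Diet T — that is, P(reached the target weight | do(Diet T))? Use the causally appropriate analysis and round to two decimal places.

0.69

Week-4 weight band lies on the pathway diet → week-4 weight band → outcome, so adjusting for it blocks the indirect effect. For the total causal effect of diet, use the unadjusted pooled rates.
So P(outcome | do(Diet T)) is just the pooled rate for Diet T: 311/450 = 0.691.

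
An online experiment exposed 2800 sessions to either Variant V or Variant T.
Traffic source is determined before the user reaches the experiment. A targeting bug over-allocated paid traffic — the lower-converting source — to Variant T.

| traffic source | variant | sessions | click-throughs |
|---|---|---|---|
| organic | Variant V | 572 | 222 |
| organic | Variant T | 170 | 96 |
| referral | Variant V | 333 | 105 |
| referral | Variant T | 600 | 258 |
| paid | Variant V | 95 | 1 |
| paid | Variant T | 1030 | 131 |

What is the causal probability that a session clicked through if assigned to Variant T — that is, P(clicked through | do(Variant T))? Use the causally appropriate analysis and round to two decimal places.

Traffic source is set before the variant has any effect — it is not caused by the variant — and it independently drives the outcome. That makes it a confounder, so the causal comparison is within traffic source levels.
Standardising Variant T to the population traffic source mix: 0.265·96/170 + 0.333·258/600 + 0.402·131/1030 = 0.344.

0.34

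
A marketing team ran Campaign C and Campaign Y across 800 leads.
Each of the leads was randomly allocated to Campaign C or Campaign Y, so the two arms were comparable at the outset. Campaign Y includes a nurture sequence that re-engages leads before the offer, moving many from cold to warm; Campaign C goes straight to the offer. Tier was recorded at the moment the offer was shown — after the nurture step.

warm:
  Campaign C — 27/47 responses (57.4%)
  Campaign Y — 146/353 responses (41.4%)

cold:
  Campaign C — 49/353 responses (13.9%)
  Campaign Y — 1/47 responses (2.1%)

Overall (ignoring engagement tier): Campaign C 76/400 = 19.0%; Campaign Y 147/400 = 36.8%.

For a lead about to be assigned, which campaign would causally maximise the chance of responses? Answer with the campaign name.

The engagement tier-specific comparison favours Campaign C throughout, but the pooled figures favour Campaign Y. The question is whether to condition on engagement tier.
Engagement tier is downstream of the campaign. One should not condition on a consequence of treatment, so the overall rates are the right comparison.
Pooled: Campaign C 19.0% vs Campaign Y 36.8%; Campaign Y is higher overall.

Campaign Y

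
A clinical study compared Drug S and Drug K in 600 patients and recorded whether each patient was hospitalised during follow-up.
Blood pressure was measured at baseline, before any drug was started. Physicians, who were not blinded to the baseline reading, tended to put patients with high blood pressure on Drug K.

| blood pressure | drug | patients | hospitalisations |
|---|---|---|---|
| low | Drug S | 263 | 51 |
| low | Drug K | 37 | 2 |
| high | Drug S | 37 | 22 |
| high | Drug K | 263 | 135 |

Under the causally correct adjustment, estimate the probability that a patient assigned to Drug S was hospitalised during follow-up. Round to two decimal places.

0.39

Here blood pressure is a common cause — it drives both which drug a case falls under and the outcome. The crude comparison mixes populations; the stratum-specific rates are the causally relevant ones.
Standardising Drug S to the population blood pressure mix: 0.500·51/263 + 0.500·22/37 = 0.394.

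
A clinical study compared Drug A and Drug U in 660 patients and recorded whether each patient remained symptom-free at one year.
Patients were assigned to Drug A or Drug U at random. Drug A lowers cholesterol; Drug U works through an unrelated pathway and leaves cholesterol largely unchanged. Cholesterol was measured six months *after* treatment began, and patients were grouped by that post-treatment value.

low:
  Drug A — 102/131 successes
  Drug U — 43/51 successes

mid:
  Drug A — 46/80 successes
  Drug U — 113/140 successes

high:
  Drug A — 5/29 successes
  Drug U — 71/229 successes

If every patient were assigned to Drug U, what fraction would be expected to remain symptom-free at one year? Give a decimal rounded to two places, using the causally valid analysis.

The distribution of cholesterol is itself part of what the drug does — it is an intermediate outcome. Holding it fixed would remove that part of the effect; the total effect is the pooled difference.
So P(outcome | do(Drug U)) is just the pooled rate for Drug U: 227/420 = 0.540.

0.54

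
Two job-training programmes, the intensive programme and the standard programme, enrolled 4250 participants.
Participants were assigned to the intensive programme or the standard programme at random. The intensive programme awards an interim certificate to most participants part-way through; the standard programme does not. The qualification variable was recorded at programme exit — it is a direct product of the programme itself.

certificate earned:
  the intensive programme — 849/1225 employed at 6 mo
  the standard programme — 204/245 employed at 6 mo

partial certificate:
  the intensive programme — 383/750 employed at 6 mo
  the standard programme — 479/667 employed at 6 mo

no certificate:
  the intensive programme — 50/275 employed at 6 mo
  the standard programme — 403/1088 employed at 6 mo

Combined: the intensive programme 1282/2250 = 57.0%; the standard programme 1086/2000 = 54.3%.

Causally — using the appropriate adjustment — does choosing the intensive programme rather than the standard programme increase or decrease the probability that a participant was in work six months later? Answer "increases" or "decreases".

The qualification attained during the programme-specific comparison favours the standard programme throughout, but the pooled figures favour the intensive programme. The question is whether to condition on qualification attained during the programme.
Qualification attained during the programme is downstream of the programme. One should not condition on a consequence of treatment, so the overall rates are the right comparison.
Pooled: the intensive programme 57.0% vs the standard programme 54.3%; the intensive programme is higher overall.

increases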